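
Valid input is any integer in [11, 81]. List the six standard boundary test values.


Range: [11, 81]
Boundaries: just below min, min, min+1, max-1, max, just above max
Values: [10, 11, 12, 80, 81, 82]

[10, 11, 12, 80, 81, 82]


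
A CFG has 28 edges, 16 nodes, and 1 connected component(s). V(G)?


Formula: V(G) = E - N + 2P
V(G) = 28 - 16 + 2*1
V(G) = 12 + 2
V(G) = 14

14


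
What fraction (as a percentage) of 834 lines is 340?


Coverage = covered / total * 100
Coverage = 340 / 834 * 100
Coverage = 40.77%

40.77%


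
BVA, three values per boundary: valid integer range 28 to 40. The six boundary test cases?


Range: [28, 40]
Boundaries: just below min, min, min+1, max-1, max, just above max
Values: [27, 28, 29, 39, 40, 41]

[27, 28, 29, 39, 40, 41]


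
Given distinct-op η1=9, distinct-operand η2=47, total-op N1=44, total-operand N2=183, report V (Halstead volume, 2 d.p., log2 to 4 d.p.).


Formula: V = N * log2(η), where N = N1 + N2 and η = η1 + η2
η = 9 + 47 = 56
N = 44 + 183 = 227
log2(56) ≈ 5.8074
V = 227 * 5.8074 = 1318.28

1318.28


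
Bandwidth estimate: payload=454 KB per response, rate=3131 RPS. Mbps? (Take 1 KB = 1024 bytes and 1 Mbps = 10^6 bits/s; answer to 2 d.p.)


Formula: Mbps = payload_bytes * RPS * 8 / 1e6
Payload per request = 454 KB = 454 * 1024 = 464896 bytes
Total bytes/sec = 464896 * 3131 = 1455589376
Total bits/sec = 1455589376 * 8 = 11644715008
Mbps = 11644715008 / 1e6 = 11644.72

11644.72 Mbps


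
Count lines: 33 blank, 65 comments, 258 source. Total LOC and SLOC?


Total LOC = blank + comment + code
Total LOC = 33 + 65 + 258 = 356
SLOC (source only) = code = 258

Total LOC: 356, SLOC: 258


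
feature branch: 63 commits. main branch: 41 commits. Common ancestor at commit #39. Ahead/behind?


Common ancestor: commit #39
feature commits after divergence: 63 - 39 = 24
main commits after divergence: 41 - 39 = 2
feature is 24 commits ahead of main
main is 2 commits ahead of feature

feature ahead: 24, main ahead: 2


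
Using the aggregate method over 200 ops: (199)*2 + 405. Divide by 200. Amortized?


Formula: Amortized cost = Total cost / Operations
Total cost = (199 * 2) + (1 * 405)
Total cost = 398 + 405 = 803
Amortized = 803 / 200 = 4.015

4.015


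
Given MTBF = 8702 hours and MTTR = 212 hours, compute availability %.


Availability = MTBF / (MTBF + MTTR)
Availability = 8702 / (8702 + 212)
Availability = 8702 / 8914
Availability = 97.6217%

97.6217%


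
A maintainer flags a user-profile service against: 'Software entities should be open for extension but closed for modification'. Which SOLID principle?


This describes the Open/Closed Principle (OCP)

Open/Closed Principle (OCP)


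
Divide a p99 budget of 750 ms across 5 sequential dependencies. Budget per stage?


Formula: per_stage = total_budget / stages
per_stage = 750 / 5
per_stage = 150.0 ms

150.0 ms


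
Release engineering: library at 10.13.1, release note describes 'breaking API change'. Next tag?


Current: 10.13.1
Change category: 'breaking API change' → major bump
SemVer rule: major bump → increment MAJOR, reset MINOR and PATCH to 0
New: 11.0.0

11.0.0


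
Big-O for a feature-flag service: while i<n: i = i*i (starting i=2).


Reasoning: squaring drives double-exponential growth; iterations ~ log log n
Complexity: O(log log n)

O(log log n)


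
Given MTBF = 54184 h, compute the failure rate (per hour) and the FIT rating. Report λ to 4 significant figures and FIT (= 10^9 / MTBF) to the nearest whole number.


Formula: λ = 1 / MTBF; FIT = λ × 1e9 = 1e9 / MTBF
λ = 1 / 54184 ≈ 1.846e-05 failures/hour
FIT = 1e9 / 54184 ≈ 18456 failures per 1e9 hours (nearest whole number)

λ = 1.846e-05 /h, FIT = 18456


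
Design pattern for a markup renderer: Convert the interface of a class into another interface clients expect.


This matches the Adapter pattern

Adapter


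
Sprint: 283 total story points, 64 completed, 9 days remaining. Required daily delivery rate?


Formula: Required rate = Remaining points / Days left
Remaining = 283 - 64 = 219 points
Required rate = 219 / 9 = 24.33 points/day

24.33 points/day


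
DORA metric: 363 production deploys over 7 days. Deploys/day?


Formula: deployments per day = releases / days
= 363 / 7
= 51.857 deploys/day
(equivalently, 363.0 deploys/week)

51.857 deploys/day


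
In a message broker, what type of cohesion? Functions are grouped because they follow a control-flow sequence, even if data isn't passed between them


Reasoning: Grouped by order of execution within a routine, not by data flow
Type: Procedural cohesion

Procedural cohesion


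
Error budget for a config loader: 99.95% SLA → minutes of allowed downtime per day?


Formula: allowed downtime = period * (100 - SLA) / 100
Period (day) = 1440 minutes
Unavailability fraction = (100 - 99.95) / 100
Allowed downtime = 1440 * (100 - 99.95) / 100
Allowed downtime = 0.72 minutes

0.72 minutes


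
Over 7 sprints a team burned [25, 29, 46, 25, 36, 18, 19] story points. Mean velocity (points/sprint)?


Formula: Avg velocity = Total points / Number of sprints
Points: [25, 29, 46, 25, 36, 18, 19]
Sum = 25 + 29 + 46 + 25 + 36 + 18 + 19 = 198
Avg velocity = 198 / 7 = 28.29 points/sprint

28.29 points/sprint


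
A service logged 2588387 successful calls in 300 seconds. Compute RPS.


Formula: throughput = requests / seconds
throughput = 2588387 / 300
throughput = 8627.96 requests/second

8627.96 requests/second


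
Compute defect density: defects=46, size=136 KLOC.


Defect density = defects / KLOC
Defect density = 46 / 136
Defect density = 0.338 defects/KLOC

0.338 defects/KLOC


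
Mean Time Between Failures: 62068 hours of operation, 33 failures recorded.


Formula: MTBF = Total operating time / Number of failures
MTBF = 62068 / 33
MTBF = 1880.85 hours

1880.85 hours


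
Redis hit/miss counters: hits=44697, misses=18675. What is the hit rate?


Formula: hit rate = hits / (hits + misses) * 100
hit rate = 44697 / (44697 + 18675) * 100
hit rate = 44697 / 63372 * 100
hit rate = 70.53%

70.53%


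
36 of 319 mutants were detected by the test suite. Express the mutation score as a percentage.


Mutation score = killed / total * 100
Mutation score = 36 / 319 * 100
Mutation score = 11.29%

11.29%


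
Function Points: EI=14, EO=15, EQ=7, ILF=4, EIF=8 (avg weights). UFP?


UFP = EI*4 + EO*5 + EQ*4 + ILF*10 + EIF*7
UFP = 14*4 + 15*5 + 7*4 + 4*10 + 8*7
UFP = 56 + 75 + 28 + 40 + 56
UFP = 255

255


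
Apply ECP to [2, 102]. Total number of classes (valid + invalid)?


Valid range: [2, 102]
Class 1: x < 2 — invalid
Class 2: 2 ≤ x ≤ 102 — valid
Class 3: x > 102 — invalid
Total equivalence classes: 3

3 equivalence classes


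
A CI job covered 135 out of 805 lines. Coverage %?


Coverage = covered / total * 100
Coverage = 135 / 805 * 100
Coverage = 16.77%

16.77%


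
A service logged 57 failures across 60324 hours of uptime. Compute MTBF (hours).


Formula: MTBF = Total operating time / Number of failures
MTBF = 60324 / 57
MTBF = 1058.32 hours

1058.32 hours


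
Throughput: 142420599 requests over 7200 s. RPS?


Formula: throughput = requests / seconds
throughput = 142420599 / 7200
throughput = 19780.64 requests/second

19780.64 requests/second


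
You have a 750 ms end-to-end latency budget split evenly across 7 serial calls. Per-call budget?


Formula: per_stage = total_budget / stages
per_stage = 750 / 7
per_stage = 107.14 ms

107.14 ms


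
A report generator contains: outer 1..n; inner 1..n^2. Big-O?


Reasoning: n times n^2
Complexity: O(n^3)

O(n^3)


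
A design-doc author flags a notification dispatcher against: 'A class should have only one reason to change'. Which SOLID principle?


This describes the Single Responsibility Principle (SRP)

Single Responsibility Principle (SRP)


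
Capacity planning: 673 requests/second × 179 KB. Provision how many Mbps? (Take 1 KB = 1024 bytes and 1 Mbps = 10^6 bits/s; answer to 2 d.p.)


Formula: Mbps = payload_bytes * RPS * 8 / 1e6
Payload per request = 179 KB = 179 * 1024 = 183296 bytes
Total bytes/sec = 183296 * 673 = 123358208
Total bits/sec = 123358208 * 8 = 986865664
Mbps = 986865664 / 1e6 = 986.87

986.87 Mbps


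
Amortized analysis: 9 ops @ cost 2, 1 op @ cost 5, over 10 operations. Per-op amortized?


Formula: Amortized cost = Total cost / Operations
Total cost = (9 * 2) + (1 * 5)
Total cost = 18 + 5 = 23
Amortized = 23 / 10 = 2.3

2.3


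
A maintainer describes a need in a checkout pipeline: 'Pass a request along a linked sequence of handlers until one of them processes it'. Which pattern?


This matches the Chain of Responsibility pattern

Chain of Responsibility


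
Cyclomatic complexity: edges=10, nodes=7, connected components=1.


Formula: V(G) = E - N + 2P
V(G) = 10 - 7 + 2*1
V(G) = 3 + 2
V(G) = 5

5


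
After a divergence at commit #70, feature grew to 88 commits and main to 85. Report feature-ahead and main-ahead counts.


Common ancestor: commit #70
feature commits after divergence: 88 - 70 = 18
main commits after divergence: 85 - 70 = 15
feature is 18 commits ahead of main
main is 15 commits ahead of feature

feature ahead: 18, main ahead: 15


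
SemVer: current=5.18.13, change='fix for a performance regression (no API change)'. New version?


Current: 5.18.13
Change category: 'fix for a performance regression (no API change)' → patch bump
SemVer rule: patch bump → increment PATCH (MAJOR and MINOR unchanged)
New: 5.18.14

5.18.14


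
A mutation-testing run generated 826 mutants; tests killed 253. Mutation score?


Mutation score = killed / total * 100
Mutation score = 253 / 826 * 100
Mutation score = 30.63%

30.63%


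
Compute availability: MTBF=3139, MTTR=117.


Availability = MTBF / (MTBF + MTTR)
Availability = 3139 / (3139 + 117)
Availability = 3139 / 3256
Availability = 96.4066%

96.4066%


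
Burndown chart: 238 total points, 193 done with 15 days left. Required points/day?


Formula: Required rate = Remaining points / Days left
Remaining = 238 - 193 = 45 points
Required rate = 45 / 15 = 3.0 points/day

3.0 points/day


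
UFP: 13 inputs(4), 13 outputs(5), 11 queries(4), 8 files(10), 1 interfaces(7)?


UFP = EI*4 + EO*5 + EQ*4 + ILF*10 + EIF*7
UFP = 13*4 + 13*5 + 11*4 + 8*10 + 1*7
UFP = 52 + 65 + 44 + 80 + 7
UFP = 248

248


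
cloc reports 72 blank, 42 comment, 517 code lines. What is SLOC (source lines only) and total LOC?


Total LOC = blank + comment + code
Total LOC = 72 + 42 + 517 = 631
SLOC (source only) = code = 517

Total LOC: 631, SLOC: 517


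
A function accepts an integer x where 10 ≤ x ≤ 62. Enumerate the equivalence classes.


Valid range: [10, 62]
Class 1: x < 10 — invalid
Class 2: 10 ≤ x ≤ 62 — valid
Class 3: x > 62 — invalid
Total equivalence classes: 3

3 equivalence classes


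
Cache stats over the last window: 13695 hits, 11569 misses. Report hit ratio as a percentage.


Formula: hit rate = hits / (hits + misses) * 100
hit rate = 13695 / (13695 + 11569) * 100
hit rate = 13695 / 25264 * 100
hit rate = 54.21%

54.21%


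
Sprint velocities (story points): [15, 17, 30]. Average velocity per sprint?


Formula: Avg velocity = Total points / Number of sprints
Points: [15, 17, 30]
Sum = 15 + 17 + 30 = 62
Avg velocity = 62 / 3 = 20.67 points/sprint

20.67 points/sprint


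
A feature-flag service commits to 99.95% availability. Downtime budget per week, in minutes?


Formula: allowed downtime = period * (100 - SLA) / 100
Period (week) = 10080 minutes
Unavailability fraction = (100 - 99.95) / 100
Allowed downtime = 10080 * (100 - 99.95) / 100
Allowed downtime = 5.04 minutes

5.04 minutes


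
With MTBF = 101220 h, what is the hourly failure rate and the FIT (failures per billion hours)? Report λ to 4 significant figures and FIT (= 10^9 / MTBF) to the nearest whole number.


Formula: λ = 1 / MTBF; FIT = λ × 1e9 = 1e9 / MTBF
λ = 1 / 101220 ≈ 9.879e-06 failures/hour
FIT = 1e9 / 101220 ≈ 9879 failures per 1e9 hours (nearest whole number)

λ = 9.879e-06 /h, FIT = 9879


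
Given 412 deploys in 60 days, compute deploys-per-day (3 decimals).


Formula: deployments per day = releases / days
= 412 / 60
= 6.867 deploys/day
(equivalently, 48.07 deploys/week)

6.867 deploys/day


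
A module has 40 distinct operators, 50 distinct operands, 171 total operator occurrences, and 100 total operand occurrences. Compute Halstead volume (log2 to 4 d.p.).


Formula: V = N * log2(η), where N = N1 + N2 and η = η1 + η2
η = 40 + 50 = 90
N = 171 + 100 = 271
log2(90) ≈ 6.4919
V = 271 * 6.4919 = 1759.30

1759.30


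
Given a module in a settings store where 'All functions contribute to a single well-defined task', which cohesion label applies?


Reasoning: Best: single purpose
Type: Functional cohesion

Functional cohesion


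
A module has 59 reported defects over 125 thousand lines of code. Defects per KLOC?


Defect density = defects / KLOC
Defect density = 59 / 125
Defect density = 0.472 defects/KLOC

0.472 defects/KLOC


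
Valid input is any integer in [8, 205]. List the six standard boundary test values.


Range: [8, 205]
Boundaries: just below min, min, min+1, max-1, max, just above max
Values: [7, 8, 9, 204, 205, 206]

[7, 8, 9, 204, 205, 206]


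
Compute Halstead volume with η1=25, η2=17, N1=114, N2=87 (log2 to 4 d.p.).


Formula: V = N * log2(η), where N = N1 + N2 and η = η1 + η2
η = 25 + 17 = 42
N = 114 + 87 = 201
log2(42) ≈ 5.3923
V = 201 * 5.3923 = 1083.85

1083.85


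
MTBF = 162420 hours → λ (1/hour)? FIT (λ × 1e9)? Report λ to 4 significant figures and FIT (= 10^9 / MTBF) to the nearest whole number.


Formula: λ = 1 / MTBF; FIT = λ × 1e9 = 1e9 / MTBF
λ = 1 / 162420 ≈ 6.157e-06 failures/hour
FIT = 1e9 / 162420 ≈ 6157 failures per 1e9 hours (nearest whole number)

λ = 6.157e-06 /h, FIT = 6157


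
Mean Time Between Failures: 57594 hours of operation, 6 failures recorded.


Formula: MTBF = Total operating time / Number of failures
MTBF = 57594 / 6
MTBF = 9599.0 hours

9599.0 hours


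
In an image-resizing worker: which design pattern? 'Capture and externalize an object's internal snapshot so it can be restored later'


This matches the Memento pattern

Memento


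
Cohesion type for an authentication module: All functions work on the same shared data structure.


Reasoning: Functions share data
Type: Communicational cohesion

Communicational cohesion


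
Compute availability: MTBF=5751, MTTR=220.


Availability = MTBF / (MTBF + MTTR)
Availability = 5751 / (5751 + 220)
Availability = 5751 / 5971
Availability = 96.3155%

96.3155%


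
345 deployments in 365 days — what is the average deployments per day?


Formula: deployments per day = releases / days
= 345 / 365
= 0.945 deploys/day
(equivalently, 6.62 deploys/week)

0.945 deploys/day


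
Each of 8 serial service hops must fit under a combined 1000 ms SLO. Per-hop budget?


Formula: per_stage = total_budget / stages
per_stage = 1000 / 8
per_stage = 125.0 ms

125.0 ms


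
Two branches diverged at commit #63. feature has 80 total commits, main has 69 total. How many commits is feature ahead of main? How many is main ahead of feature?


Common ancestor: commit #63
feature commits after divergence: 80 - 63 = 17
main commits after divergence: 69 - 63 = 6
feature is 17 commits ahead of main
main is 6 commits ahead of feature

feature ahead: 17, main ahead: 6


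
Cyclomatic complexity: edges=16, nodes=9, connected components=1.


Formula: V(G) = E - N + 2P
V(G) = 16 - 9 + 2*1
V(G) = 7 + 2
V(G) = 9

9


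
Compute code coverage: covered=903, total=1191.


Coverage = covered / total * 100
Coverage = 903 / 1191 * 100
Coverage = 75.82%

75.82%


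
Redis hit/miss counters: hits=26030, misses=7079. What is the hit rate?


Formula: hit rate = hits / (hits + misses) * 100
hit rate = 26030 / (26030 + 7079) * 100
hit rate = 26030 / 33109 * 100
hit rate = 78.62%

78.62%


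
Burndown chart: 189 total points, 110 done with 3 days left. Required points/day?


Formula: Required rate = Remaining points / Days left
Remaining = 189 - 110 = 79 points
Required rate = 79 / 3 = 26.33 points/day

26.33 points/day


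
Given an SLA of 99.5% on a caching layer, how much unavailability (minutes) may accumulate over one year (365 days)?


Formula: allowed downtime = period * (100 - SLA) / 100
Period (year (365 days)) = 525600 minutes
Unavailability fraction = (100 - 99.5) / 100
Allowed downtime = 525600 * (100 - 99.5) / 100
Allowed downtime = 2628.0 minutes

2628.0 minutes


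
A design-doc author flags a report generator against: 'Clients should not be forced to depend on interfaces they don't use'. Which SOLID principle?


This describes the Interface Segregation Principle (ISP)

Interface Segregation Principle (ISP)


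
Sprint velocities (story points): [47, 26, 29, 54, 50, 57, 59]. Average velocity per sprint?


Formula: Avg velocity = Total points / Number of sprints
Points: [47, 26, 29, 54, 50, 57, 59]
Sum = 47 + 26 + 29 + 54 + 50 + 57 + 59 = 322
Avg velocity = 322 / 7 = 46.0 points/sprint

46.0 points/sprint


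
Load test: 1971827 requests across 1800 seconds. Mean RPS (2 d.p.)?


Formula: throughput = requests / seconds
throughput = 1971827 / 1800
throughput = 1095.46 requests/second

1095.46 requests/second


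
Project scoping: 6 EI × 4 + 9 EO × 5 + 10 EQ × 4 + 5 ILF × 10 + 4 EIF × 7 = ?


UFP = EI*4 + EO*5 + EQ*4 + ILF*10 + EIF*7
UFP = 6*4 + 9*5 + 10*4 + 5*10 + 4*7
UFP = 24 + 45 + 40 + 50 + 28
UFP = 187

187


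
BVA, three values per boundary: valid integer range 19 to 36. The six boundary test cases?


Range: [19, 36]
Boundaries: just below min, min, min+1, max-1, max, just above max
Values: [18, 19, 20, 35, 36, 37]

[18, 19, 20, 35, 36, 37]


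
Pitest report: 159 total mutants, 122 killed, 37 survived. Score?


Mutation score = killed / total * 100
Mutation score = 122 / 159 * 100
Mutation score = 76.73%

76.73%


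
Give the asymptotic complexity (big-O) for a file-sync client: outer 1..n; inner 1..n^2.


Reasoning: n times n^2
Complexity: O(n^3)

O(n^3)


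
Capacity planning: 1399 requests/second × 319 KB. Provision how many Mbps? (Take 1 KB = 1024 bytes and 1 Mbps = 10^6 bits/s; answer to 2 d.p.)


Formula: Mbps = payload_bytes * RPS * 8 / 1e6
Payload per request = 319 KB = 319 * 1024 = 326656 bytes
Total bytes/sec = 326656 * 1399 = 456991744
Total bits/sec = 456991744 * 8 = 3655933952
Mbps = 3655933952 / 1e6 = 3655.93

3655.93 Mbps


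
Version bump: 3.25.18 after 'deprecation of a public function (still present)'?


Current: 3.25.18
Change category: 'deprecation of a public function (still present)' → minor bump
SemVer rule: minor bump → increment MINOR, reset PATCH to 0 (MAJOR unchanged)
New: 3.26.0

3.26.0


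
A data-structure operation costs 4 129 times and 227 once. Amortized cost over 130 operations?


Formula: Amortized cost = Total cost / Operations
Total cost = (129 * 4) + (1 * 227)
Total cost = 516 + 227 = 743
Amortized = 743 / 130 = 5.7154

5.7154


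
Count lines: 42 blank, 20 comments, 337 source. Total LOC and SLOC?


Total LOC = blank + comment + code
Total LOC = 42 + 20 + 337 = 399
SLOC (source only) = code = 337

Total LOC: 399, SLOC: 337


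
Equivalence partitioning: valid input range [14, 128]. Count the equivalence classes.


Valid range: [14, 128]
Class 1: x < 14 — invalid
Class 2: 14 ≤ x ≤ 128 — valid
Class 3: x > 128 — invalid
Total equivalence classes: 3

3 equivalence classes


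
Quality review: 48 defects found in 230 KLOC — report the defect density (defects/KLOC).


Defect density = defects / KLOC
Defect density = 48 / 230
Defect density = 0.209 defects/KLOC

0.209 defects/KLOC


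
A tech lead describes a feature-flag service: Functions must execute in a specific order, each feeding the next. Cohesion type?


Reasoning: Output of one is input to next
Type: Sequential cohesion

Sequential cohesion


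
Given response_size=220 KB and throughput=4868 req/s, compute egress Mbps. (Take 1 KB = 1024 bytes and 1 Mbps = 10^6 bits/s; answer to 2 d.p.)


Formula: Mbps = payload_bytes * RPS * 8 / 1e6
Payload per request = 220 KB = 220 * 1024 = 225280 bytes
Total bytes/sec = 225280 * 4868 = 1096663040
Total bits/sec = 1096663040 * 8 = 8773304320
Mbps = 8773304320 / 1e6 = 8773.3

8773.3 Mbps


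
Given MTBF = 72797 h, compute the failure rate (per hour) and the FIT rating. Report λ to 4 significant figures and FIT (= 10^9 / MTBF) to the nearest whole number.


Formula: λ = 1 / MTBF; FIT = λ × 1e9 = 1e9 / MTBF
λ = 1 / 72797 ≈ 1.374e-05 failures/hour
FIT = 1e9 / 72797 ≈ 13737 failures per 1e9 hours (nearest whole number)

λ = 1.374e-05 /h, FIT = 13737


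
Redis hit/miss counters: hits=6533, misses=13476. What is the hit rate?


Formula: hit rate = hits / (hits + misses) * 100
hit rate = 6533 / (6533 + 13476) * 100
hit rate = 6533 / 20009 * 100
hit rate = 32.65%

32.65%


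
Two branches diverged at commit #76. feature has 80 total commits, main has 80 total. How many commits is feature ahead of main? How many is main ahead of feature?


Common ancestor: commit #76
feature commits after divergence: 80 - 76 = 4
main commits after divergence: 80 - 76 = 4
feature is 4 commits ahead of main
main is 4 commits ahead of feature

feature ahead: 4, main ahead: 4


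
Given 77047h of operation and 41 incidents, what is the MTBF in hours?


Formula: MTBF = Total operating time / Number of failures
MTBF = 77047 / 41
MTBF = 1879.2 hours

1879.2 hours


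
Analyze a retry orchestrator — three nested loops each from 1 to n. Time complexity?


Reasoning: three levels of nesting over n
Complexity: O(n^3)

O(n^3)


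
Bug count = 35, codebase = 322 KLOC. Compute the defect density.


Defect density = defects / KLOC
Defect density = 35 / 322
Defect density = 0.109 defects/KLOC

0.109 defects/KLOC


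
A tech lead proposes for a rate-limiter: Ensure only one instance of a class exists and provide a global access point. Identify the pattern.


This matches the Singleton pattern

Singleton


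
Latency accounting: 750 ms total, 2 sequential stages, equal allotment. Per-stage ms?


Formula: per_stage = total_budget / stages
per_stage = 750 / 2
per_stage = 375.0 ms

375.0 ms


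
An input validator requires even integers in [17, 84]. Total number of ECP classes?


Constraint: even integers in [17, 84]
Class 1: x < 17 — out-of-range invalid
Class 2: x in [17,84] but odd — wrong type invalid
Class 3: x in [17,84] and even — valid
Class 4: x > 84 — out-of-range invalid
Total equivalence classes: 4

4 equivalence classes


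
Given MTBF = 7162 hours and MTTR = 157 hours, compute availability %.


Availability = MTBF / (MTBF + MTTR)
Availability = 7162 / (7162 + 157)
Availability = 7162 / 7319
Availability = 97.8549%

97.8549%


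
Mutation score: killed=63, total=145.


Mutation score = killed / total * 100
Mutation score = 63 / 145 * 100
Mutation score = 43.45%

43.45%


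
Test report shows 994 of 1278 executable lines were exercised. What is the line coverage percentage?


Coverage = covered / total * 100
Coverage = 994 / 1278 * 100
Coverage = 77.78%

77.78%


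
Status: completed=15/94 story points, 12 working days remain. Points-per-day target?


Formula: Required rate = Remaining points / Days left
Remaining = 94 - 15 = 79 points
Required rate = 79 / 12 = 6.58 points/day

6.58 points/day


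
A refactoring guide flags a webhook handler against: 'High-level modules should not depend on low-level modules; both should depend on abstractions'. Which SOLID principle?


This describes the Dependency Inversion Principle (DIP)

Dependency Inversion Principle (DIP)


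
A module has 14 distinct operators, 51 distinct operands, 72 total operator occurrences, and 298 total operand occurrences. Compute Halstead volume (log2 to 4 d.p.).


Formula: V = N * log2(η), where N = N1 + N2 and η = η1 + η2
η = 14 + 51 = 65
N = 72 + 298 = 370
log2(65) ≈ 6.0224
V = 370 * 6.0224 = 2228.29

2228.29


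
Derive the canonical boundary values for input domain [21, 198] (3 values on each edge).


Range: [21, 198]
Boundaries: just below min, min, min+1, max-1, max, just above max
Values: [20, 21, 22, 197, 198, 199]

[20, 21, 22, 197, 198, 199]


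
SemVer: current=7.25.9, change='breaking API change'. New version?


Current: 7.25.9
Change category: 'breaking API change' → major bump
SemVer rule: major bump → increment MAJOR, reset MINOR and PATCH to 0
New: 8.0.0

8.0.0


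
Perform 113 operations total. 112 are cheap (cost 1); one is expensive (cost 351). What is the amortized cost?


Formula: Amortized cost = Total cost / Operations
Total cost = (112 * 1) + (1 * 351)
Total cost = 112 + 351 = 463
Amortized = 463 / 113 = 4.0973

4.0973


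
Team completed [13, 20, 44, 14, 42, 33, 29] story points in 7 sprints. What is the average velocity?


Formula: Avg velocity = Total points / Number of sprints
Points: [13, 20, 44, 14, 42, 33, 29]
Sum = 13 + 20 + 44 + 14 + 42 + 33 + 29 = 195
Avg velocity = 195 / 7 = 27.86 points/sprint

27.86 points/sprint


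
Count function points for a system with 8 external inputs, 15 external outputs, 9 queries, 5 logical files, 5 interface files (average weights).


UFP = EI*4 + EO*5 + EQ*4 + ILF*10 + EIF*7
UFP = 8*4 + 15*5 + 9*4 + 5*10 + 5*7
UFP = 32 + 75 + 36 + 50 + 35
UFP = 228

228


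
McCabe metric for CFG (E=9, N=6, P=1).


Formula: V(G) = E - N + 2P
V(G) = 9 - 6 + 2*1
V(G) = 3 + 2
V(G) = 5

5


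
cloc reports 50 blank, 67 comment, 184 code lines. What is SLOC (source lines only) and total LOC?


Total LOC = blank + comment + code
Total LOC = 50 + 67 + 184 = 301
SLOC (source only) = code = 184

Total LOC: 301, SLOC: 184


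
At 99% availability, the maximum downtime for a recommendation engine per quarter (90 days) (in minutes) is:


Formula: allowed downtime = period * (100 - SLA) / 100
Period (quarter (90 days)) = 129600 minutes
Unavailability fraction = (100 - 99.0) / 100
Allowed downtime = 129600 * (100 - 99.0) / 100
Allowed downtime = 1296.0 minutes

1296.0 minutes


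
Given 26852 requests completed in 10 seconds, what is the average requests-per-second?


Formula: throughput = requests / seconds
throughput = 26852 / 10
throughput = 2685.2 requests/second

2685.2 requests/second


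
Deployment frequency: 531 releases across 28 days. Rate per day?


Formula: deployments per day = releases / days
= 531 / 28
= 18.964 deploys/day
(equivalently, 132.75 deploys/week)

18.964 deploys/day


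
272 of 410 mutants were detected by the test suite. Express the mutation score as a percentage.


Mutation score = killed / total * 100
Mutation score = 272 / 410 * 100
Mutation score = 66.34%

66.34%


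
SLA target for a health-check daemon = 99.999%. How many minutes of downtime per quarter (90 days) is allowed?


Formula: allowed downtime = period * (100 - SLA) / 100
Period (quarter (90 days)) = 129600 minutes
Unavailability fraction = (100 - 99.999) / 100
Allowed downtime = 129600 * (100 - 99.999) / 100
Allowed downtime = 1.296 minutes

1.296 minutes


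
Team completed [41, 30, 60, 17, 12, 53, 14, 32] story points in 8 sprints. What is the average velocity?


Formula: Avg velocity = Total points / Number of sprints
Points: [41, 30, 60, 17, 12, 53, 14, 32]
Sum = 41 + 30 + 60 + 17 + 12 + 53 + 14 + 32 = 259
Avg velocity = 259 / 8 = 32.38 points/sprint

32.38 points/sprint


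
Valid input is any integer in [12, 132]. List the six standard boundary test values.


Range: [12, 132]
Boundaries: just below min, min, min+1, max-1, max, just above max
Values: [11, 12, 13, 131, 132, 133]

[11, 12, 13, 131, 132, 133]


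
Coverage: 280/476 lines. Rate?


Coverage = covered / total * 100
Coverage = 280 / 476 * 100
Coverage = 58.82%

58.82%


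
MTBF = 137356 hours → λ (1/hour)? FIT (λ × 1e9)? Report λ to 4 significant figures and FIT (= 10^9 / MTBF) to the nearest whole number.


Formula: λ = 1 / MTBF; FIT = λ × 1e9 = 1e9 / MTBF
λ = 1 / 137356 ≈ 7.280e-06 failures/hour
FIT = 1e9 / 137356 ≈ 7280 failures per 1e9 hours (nearest whole number)

λ = 7.280e-06 /h, FIT = 7280


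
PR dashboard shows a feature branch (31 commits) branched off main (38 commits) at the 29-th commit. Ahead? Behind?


Common ancestor: commit #29
feature commits after divergence: 31 - 29 = 2
main commits after divergence: 38 - 29 = 9
feature is 2 commits ahead of main
main is 9 commits ahead of feature

feature ahead: 2, main ahead: 9


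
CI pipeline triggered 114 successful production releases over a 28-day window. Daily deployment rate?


Formula: deployments per day = releases / days
= 114 / 28
= 4.071 deploys/day
(equivalently, 28.5 deploys/week)

4.071 deploys/day


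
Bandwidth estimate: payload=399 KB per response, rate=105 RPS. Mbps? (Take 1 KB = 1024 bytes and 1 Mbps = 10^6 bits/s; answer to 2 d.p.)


Formula: Mbps = payload_bytes * RPS * 8 / 1e6
Payload per request = 399 KB = 399 * 1024 = 408576 bytes
Total bytes/sec = 408576 * 105 = 42900480
Total bits/sec = 42900480 * 8 = 343203840
Mbps = 343203840 / 1e6 = 343.2

343.2 Mbps


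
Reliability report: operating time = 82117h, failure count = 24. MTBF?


Formula: MTBF = Total operating time / Number of failures
MTBF = 82117 / 24
MTBF = 3421.54 hours

3421.54 hours


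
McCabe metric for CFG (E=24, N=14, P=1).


Formula: V(G) = E - N + 2P
V(G) = 24 - 14 + 2*1
V(G) = 10 + 2
V(G) = 12

12


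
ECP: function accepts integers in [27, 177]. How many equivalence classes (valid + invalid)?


Valid range: [27, 177]
Class 1: x < 27 — invalid
Class 2: 27 ≤ x ≤ 177 — valid
Class 3: x > 177 — invalid
Total equivalence classes: 3

3 equivalence classes


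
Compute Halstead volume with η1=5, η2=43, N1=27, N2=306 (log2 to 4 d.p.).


Formula: V = N * log2(η), where N = N1 + N2 and η = η1 + η2
η = 5 + 43 = 48
N = 27 + 306 = 333
log2(48) ≈ 5.5850
V = 333 * 5.5850 = 1859.81

1859.81


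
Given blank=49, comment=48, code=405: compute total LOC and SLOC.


Total LOC = blank + comment + code
Total LOC = 49 + 48 + 405 = 502
SLOC (source only) = code = 405

Total LOC: 502, SLOC: 405


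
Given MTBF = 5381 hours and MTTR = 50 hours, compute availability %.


Availability = MTBF / (MTBF + MTTR)
Availability = 5381 / (5381 + 50)
Availability = 5381 / 5431
Availability = 99.0794%

99.0794%


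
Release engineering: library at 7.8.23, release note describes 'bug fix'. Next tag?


Current: 7.8.23
Change category: 'bug fix' → patch bump
SemVer rule: patch bump → increment PATCH (MAJOR and MINOR unchanged)
New: 7.8.24

7.8.24


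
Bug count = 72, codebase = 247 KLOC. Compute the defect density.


Defect density = defects / KLOC
Defect density = 72 / 247
Defect density = 0.291 defects/KLOC

0.291 defects/KLOC


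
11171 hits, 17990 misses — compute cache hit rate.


Formula: hit rate = hits / (hits + misses) * 100
hit rate = 11171 / (11171 + 17990) * 100
hit rate = 11171 / 29161 * 100
hit rate = 38.31%

38.31%


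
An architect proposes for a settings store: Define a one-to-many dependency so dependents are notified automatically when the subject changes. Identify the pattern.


This matches the Observer pattern

Observer


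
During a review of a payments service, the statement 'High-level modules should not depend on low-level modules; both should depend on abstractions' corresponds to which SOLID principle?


This describes the Dependency Inversion Principle (DIP)

Dependency Inversion Principle (DIP)


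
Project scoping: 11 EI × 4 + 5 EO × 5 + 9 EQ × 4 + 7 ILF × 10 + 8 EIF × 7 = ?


UFP = EI*4 + EO*5 + EQ*4 + ILF*10 + EIF*7
UFP = 11*4 + 5*5 + 9*4 + 7*10 + 8*7
UFP = 44 + 25 + 36 + 70 + 56
UFP = 231

231


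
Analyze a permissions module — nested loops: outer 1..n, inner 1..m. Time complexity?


Reasoning: product of independent bounds
Complexity: O(n*m)

O(n*m)


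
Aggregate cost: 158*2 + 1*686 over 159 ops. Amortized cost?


Formula: Amortized cost = Total cost / Operations
Total cost = (158 * 2) + (1 * 686)
Total cost = 316 + 686 = 1002
Amortized = 1002 / 159 = 6.3019

6.3019


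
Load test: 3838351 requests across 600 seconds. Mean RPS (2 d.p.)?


Formula: throughput = requests / seconds
throughput = 3838351 / 600
throughput = 6397.25 requests/second

6397.25 requests/second


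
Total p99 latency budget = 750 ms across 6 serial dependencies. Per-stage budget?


Formula: per_stage = total_budget / stages
per_stage = 750 / 6
per_stage = 125.0 ms

125.0 ms


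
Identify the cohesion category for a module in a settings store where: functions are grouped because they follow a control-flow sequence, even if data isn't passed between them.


Reasoning: Grouped by order of execution within a routine, not by data flow
Type: Procedural cohesion

Procedural cohesion


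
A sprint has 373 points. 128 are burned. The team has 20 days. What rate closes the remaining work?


Formula: Required rate = Remaining points / Days left
Remaining = 373 - 128 = 245 points
Required rate = 245 / 20 = 12.25 points/day

12.25 points/day


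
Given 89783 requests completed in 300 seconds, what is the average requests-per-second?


Formula: throughput = requests / seconds
throughput = 89783 / 300
throughput = 299.28 requests/second

299.28 requests/second


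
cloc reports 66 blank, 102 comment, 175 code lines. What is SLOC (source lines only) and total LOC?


Total LOC = blank + comment + code
Total LOC = 66 + 102 + 175 = 343
SLOC (source only) = code = 175

Total LOC: 343, SLOC: 175


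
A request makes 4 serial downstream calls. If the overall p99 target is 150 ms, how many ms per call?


Formula: per_stage = total_budget / stages
per_stage = 150 / 4
per_stage = 37.5 ms

37.5 ms


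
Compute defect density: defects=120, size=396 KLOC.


Defect density = defects / KLOC
Defect density = 120 / 396
Defect density = 0.303 defects/KLOC

0.303 defects/KLOC


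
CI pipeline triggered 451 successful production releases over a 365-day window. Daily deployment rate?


Formula: deployments per day = releases / days
= 451 / 365
= 1.236 deploys/day
(equivalently, 8.65 deploys/week)

1.236 deploys/day


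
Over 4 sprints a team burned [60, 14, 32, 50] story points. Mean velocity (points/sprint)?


Formula: Avg velocity = Total points / Number of sprints
Points: [60, 14, 32, 50]
Sum = 60 + 14 + 32 + 50 = 156
Avg velocity = 156 / 4 = 39.0 points/sprint

39.0 points/sprint


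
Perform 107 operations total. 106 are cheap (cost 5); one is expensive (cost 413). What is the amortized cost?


Formula: Amortized cost = Total cost / Operations
Total cost = (106 * 5) + (1 * 413)
Total cost = 530 + 413 = 943
Amortized = 943 / 107 = 8.8131

8.8131


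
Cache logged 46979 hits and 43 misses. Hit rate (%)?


Formula: hit rate = hits / (hits + misses) * 100
hit rate = 46979 / (46979 + 43) * 100
hit rate = 46979 / 47022 * 100
hit rate = 99.91%

99.91%


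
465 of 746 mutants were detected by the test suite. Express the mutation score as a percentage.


Mutation score = killed / total * 100
Mutation score = 465 / 746 * 100
Mutation score = 62.33%

62.33%


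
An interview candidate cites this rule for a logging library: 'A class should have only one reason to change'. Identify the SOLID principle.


This describes the Single Responsibility Principle (SRP)

Single Responsibility Principle (SRP)


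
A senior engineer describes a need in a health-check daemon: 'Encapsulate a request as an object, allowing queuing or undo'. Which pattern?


This matches the Command pattern

Command


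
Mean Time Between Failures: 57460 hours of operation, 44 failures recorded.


Formula: MTBF = Total operating time / Number of failures
MTBF = 57460 / 44
MTBF = 1305.91 hours

1305.91 hours


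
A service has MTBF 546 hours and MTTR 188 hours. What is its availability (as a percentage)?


Availability = MTBF / (MTBF + MTTR)
Availability = 546 / (546 + 188)
Availability = 546 / 734
Availability = 74.3869%

74.3869%


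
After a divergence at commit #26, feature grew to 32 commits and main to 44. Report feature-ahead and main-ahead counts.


Common ancestor: commit #26
feature commits after divergence: 32 - 26 = 6
main commits after divergence: 44 - 26 = 18
feature is 6 commits ahead of main
main is 18 commits ahead of feature

feature ahead: 6, main ahead: 18


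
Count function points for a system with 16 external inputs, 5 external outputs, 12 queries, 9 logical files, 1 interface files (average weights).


UFP = EI*4 + EO*5 + EQ*4 + ILF*10 + EIF*7
UFP = 16*4 + 5*5 + 12*4 + 9*10 + 1*7
UFP = 64 + 25 + 48 + 90 + 7
UFP = 234

234


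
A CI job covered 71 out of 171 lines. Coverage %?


Coverage = covered / total * 100
Coverage = 71 / 171 * 100
Coverage = 41.52%

41.52%


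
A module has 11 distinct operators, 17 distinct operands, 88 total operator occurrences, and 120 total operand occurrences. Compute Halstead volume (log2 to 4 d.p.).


Formula: V = N * log2(η), where N = N1 + N2 and η = η1 + η2
η = 11 + 17 = 28
N = 88 + 120 = 208
log2(28) ≈ 4.8074
V = 208 * 4.8074 = 999.94

999.94


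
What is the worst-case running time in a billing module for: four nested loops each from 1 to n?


Reasoning: four levels of nesting
Complexity: O(n^4)

O(n^4)


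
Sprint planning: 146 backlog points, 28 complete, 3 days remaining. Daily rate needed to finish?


Formula: Required rate = Remaining points / Days left
Remaining = 146 - 28 = 118 points
Required rate = 118 / 3 = 39.33 points/day

39.33 points/day


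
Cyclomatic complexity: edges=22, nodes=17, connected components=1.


Formula: V(G) = E - N + 2P
V(G) = 22 - 17 + 2*1
V(G) = 5 + 2
V(G) = 7

7


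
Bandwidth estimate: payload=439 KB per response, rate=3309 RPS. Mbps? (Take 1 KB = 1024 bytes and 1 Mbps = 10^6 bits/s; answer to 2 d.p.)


Formula: Mbps = payload_bytes * RPS * 8 / 1e6
Payload per request = 439 KB = 439 * 1024 = 449536 bytes
Total bytes/sec = 449536 * 3309 = 1487514624
Total bits/sec = 1487514624 * 8 = 11900116992
Mbps = 11900116992 / 1e6 = 11900.12

11900.12 Mbps


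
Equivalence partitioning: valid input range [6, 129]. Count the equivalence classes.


Valid range: [6, 129]
Class 1: x < 6 — invalid
Class 2: 6 ≤ x ≤ 129 — valid
Class 3: x > 129 — invalid
Total equivalence classes: 3

3 equivalence classes


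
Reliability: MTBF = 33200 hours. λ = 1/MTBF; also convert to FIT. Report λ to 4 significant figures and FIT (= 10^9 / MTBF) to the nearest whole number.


Formula: λ = 1 / MTBF; FIT = λ × 1e9 = 1e9 / MTBF
λ = 1 / 33200 ≈ 3.012e-05 failures/hour
FIT = 1e9 / 33200 ≈ 30120 failures per 1e9 hours (nearest whole number)

λ = 3.012e-05 /h, FIT = 30120


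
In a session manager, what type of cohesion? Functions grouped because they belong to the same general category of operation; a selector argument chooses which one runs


Reasoning: Grouped by category of activity, not by data or sequence
Type: Logical cohesion

Logical cohesion


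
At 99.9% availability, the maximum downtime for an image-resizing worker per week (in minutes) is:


Formula: allowed downtime = period * (100 - SLA) / 100
Period (week) = 10080 minutes
Unavailability fraction = (100 - 99.9) / 100
Allowed downtime = 10080 * (100 - 99.9) / 100
Allowed downtime = 10.08 minutes

10.08 minutes
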